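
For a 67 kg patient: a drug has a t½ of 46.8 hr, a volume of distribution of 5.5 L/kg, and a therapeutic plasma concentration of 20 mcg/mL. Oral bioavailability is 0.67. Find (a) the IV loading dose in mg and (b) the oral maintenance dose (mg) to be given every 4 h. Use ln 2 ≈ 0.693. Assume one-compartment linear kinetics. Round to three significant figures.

(a) 7370 mg; (b) 652 mg

Vd(total) = 67 kg × 5.5 L/kg = 368.5 L
LD = Vd × C = 368.5 × 20 = 7370 mg
CL = 0.693 × Vd / t½ = 0.693 × 368.5 / 46.8 = 5.457 L/h
D = CL × Css × τ / F = 5.457 × 20 × 4 / 0.67 = 651.6 mg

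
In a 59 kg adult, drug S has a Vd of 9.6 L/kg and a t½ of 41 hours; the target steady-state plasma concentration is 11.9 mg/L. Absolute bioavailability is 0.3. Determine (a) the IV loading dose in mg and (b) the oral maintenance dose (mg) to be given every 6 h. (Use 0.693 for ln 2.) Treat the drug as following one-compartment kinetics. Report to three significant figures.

Total Vd = 9.6 × 59 = 566.4 L
LD = Vd × C = 566.4 × 11.9 = 6740 mg
CL = 0.693 × Vd / t½ = 0.693 × 566.4 / 41 = 9.574 L/h
D = CL × Css × τ / F = 9.574 × 11.9 × 6 / 0.3 = 2279 mg

(a) 6740 mg; (b) 2280 mg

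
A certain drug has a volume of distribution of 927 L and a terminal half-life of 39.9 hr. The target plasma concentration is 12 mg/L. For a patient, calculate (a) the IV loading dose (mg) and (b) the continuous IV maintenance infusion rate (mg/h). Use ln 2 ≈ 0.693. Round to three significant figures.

LD = Vd × C = 927.0 × 12 = 11120 mg
CL = 0.693 × Vd / t½ = 0.693 × 927.0 / 39.9 = 16.10 L/h
Infusion rate = CL × Css = 16.10 × 12 = 193.2 mg/h

(a) 11100 mg; (b) 193 mg/h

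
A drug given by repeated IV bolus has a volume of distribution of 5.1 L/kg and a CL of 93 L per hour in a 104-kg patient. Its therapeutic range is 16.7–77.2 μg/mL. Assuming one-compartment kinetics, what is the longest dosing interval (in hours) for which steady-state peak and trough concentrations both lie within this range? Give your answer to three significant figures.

Total Vd = 5.1 × 104 = 530.4 L
k = CL / Vd = 93.00 / 530.4 = 0.1753 h⁻¹
Between IV bolus doses, concentration decays as C = C₀·e^(−kτ), so C_peak/C_trough = e^(kτ).
τ_max = ln(C_peak/C_trough) / k = ln(77.2/16.7) / 0.1753 = 1.531 / 0.1753 = 8.734 h

8.73 h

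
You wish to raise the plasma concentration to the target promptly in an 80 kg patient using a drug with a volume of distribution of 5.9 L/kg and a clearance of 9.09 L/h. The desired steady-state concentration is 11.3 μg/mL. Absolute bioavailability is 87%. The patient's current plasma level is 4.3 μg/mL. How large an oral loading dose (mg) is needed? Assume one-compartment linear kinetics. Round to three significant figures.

3800 mg

Total Vd = 5.9 × 80 = 472.0 L
Concentration deficit ΔC = 11.3 − 4.3 = 7.000 mg/L
LD = Vd × ΔC / F = 472.0 × 7.000 / 0.87 = 3798 mg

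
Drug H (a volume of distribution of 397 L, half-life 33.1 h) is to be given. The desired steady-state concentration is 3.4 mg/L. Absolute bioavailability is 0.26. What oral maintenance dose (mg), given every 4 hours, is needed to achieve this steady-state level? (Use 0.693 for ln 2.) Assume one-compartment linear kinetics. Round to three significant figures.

435 mg

CL = ln 2 · Vd / t½ = 0.693 × 397.0 / 33.1 = 8.312 L/h
D = CL × Css × τ / F = 8.312 × 3.4 × 4 / 0.26 = 434.8 mg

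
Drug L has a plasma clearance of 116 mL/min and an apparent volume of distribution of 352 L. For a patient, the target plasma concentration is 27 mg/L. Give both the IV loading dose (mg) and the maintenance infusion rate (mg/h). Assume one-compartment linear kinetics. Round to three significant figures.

(a) 9500 mg; (b) 188 mg/h

Loading dose = Vd × C = 352.0 × 27 = 9504 mg
CL = 116 mL/min × 60/1000 = 6.960 L/h
Maintenance infusion rate = CL × Css = 6.960 × 27 = 187.9 mg/h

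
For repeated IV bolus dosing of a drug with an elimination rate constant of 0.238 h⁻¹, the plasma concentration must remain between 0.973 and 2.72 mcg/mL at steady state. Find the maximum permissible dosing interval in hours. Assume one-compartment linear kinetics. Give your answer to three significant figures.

4.32 h

Between IV bolus doses, concentration decays as C = C₀·e^(−kτ), so C_peak/C_trough = e^(kτ).
τ_max = ln(C_peak/C_trough) / k = ln(2.72/0.973) / 0.2380 = 1.028 / 0.2380 = 4.319 h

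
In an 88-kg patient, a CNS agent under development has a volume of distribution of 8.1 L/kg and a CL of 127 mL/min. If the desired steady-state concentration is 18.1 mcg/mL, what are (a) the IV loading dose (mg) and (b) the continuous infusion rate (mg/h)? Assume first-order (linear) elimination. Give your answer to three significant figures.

(a) 12900 mg; (b) 138 mg/h

Vd = 8.1 L/kg × 88 kg = 712.8 L
Loading: fill Vd to C_target → 712.8 L × 18.1 mg/L = 12900 mg
CL = 127 mL/min = 127 × 0.06 = 7.620 L/h
Infusion rate = 7.620 L/h × 18.1 mg/L = 137.9 mg/h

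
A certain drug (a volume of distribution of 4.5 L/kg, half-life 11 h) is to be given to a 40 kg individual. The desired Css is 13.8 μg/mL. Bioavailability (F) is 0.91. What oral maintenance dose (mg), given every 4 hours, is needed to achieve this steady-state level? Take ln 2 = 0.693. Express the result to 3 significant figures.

688 mg

Total Vd = 4.5 × 40 = 180.0 L
k = 0.693/11 = 0.06300 h⁻¹, so CL = k·Vd = 0.06300 × 180.0 = 11.34 L/h
D = CL × Css × τ / F = 11.34 × 13.8 × 4 / 0.91 = 687.9 mg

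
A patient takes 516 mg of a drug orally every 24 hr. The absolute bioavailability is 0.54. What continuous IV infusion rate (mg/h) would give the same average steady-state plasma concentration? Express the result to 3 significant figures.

Equivalent systemic input: infusion rate = F·D/τ.
Rate = 0.54 × 516 / 24 = 11.61 mg/h

11.6 mg/h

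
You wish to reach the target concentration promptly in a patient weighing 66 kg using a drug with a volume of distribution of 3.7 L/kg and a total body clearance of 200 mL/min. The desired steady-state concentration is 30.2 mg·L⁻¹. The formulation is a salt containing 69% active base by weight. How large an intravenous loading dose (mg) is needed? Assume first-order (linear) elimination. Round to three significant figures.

10700 mg

Vd = 3.7 L/kg × 66 kg = 244.2 L
The loading dose fills Vd to the target concentration.
LD = Vd × C / S = 244.2 × 30.20 / 0.69 = 10690 mg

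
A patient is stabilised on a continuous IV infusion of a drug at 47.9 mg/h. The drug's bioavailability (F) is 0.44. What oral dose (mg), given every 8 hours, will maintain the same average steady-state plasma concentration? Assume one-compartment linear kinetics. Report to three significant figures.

To maintain the same Css, the systemic dosing rate must be unchanged: F·D/τ = infusion rate.
D = rate × τ / F = 47.9 × 8 / 0.44 = 870.9 mg

871 mg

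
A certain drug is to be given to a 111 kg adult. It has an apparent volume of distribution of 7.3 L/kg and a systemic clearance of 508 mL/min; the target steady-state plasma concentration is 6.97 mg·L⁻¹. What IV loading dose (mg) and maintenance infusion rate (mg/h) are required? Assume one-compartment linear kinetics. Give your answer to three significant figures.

(a) 5650 mg; (b) 212 mg/h

Vd = 7.3 L/kg × 111 kg = 810.3 L
Loading dose = Vd × C = 810.3 × 6.97 = 5648 mg
CL = 508 mL/min = 508 × 0.06 = 30.48 L/h
Maintenance: replace elimination → rate = CL × Css = 30.48 × 6.97 = 212.4 mg/h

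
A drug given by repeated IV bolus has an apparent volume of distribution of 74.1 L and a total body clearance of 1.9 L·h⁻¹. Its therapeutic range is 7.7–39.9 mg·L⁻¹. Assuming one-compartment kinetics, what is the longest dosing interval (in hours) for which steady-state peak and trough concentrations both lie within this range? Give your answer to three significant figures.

64.2 h

k = CL / Vd = 1.900 / 74.10 = 0.02564 h⁻¹
Between IV bolus doses, concentration decays as C = C₀·e^(−kτ), so C_peak/C_trough = e^(kτ).
τ_max = ln(C_peak/C_trough) / k = ln(39.9/7.7) / 0.02564 = 1.645 / 0.02564 = 64.16 h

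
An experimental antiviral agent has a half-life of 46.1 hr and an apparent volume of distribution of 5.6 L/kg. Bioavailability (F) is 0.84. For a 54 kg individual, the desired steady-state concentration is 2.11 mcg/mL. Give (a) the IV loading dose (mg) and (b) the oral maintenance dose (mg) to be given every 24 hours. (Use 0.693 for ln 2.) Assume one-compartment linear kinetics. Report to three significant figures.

(a) 638 mg; (b) 274 mg

Vd(total) = 54 kg × 5.6 L/kg = 302.4 L
LD = Vd × C = 302.4 × 2.11 = 638.1 mg
CL = 0.693 × Vd / t½ = 0.693 × 302.4 / 46.1 = 4.546 L/h
D = CL × Css × τ / F = 4.546 × 2.11 × 24 / 0.84 = 274.1 mg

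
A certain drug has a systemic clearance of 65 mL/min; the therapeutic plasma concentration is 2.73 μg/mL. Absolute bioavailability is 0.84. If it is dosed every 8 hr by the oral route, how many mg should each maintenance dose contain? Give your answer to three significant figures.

CL = 65 mL/min × 60/1000 = 3.900 L/h
At steady state, dose per interval replaces the amount cleared in that interval: F·D/τ = CL·Css.
D = CL × Css × τ / F = 3.900 × 2.73 × 8 / 0.84 = 101.4 mg

101 mg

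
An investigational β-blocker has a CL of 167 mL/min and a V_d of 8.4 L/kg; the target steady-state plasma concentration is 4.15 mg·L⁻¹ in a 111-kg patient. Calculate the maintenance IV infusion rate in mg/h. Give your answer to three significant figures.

Convert clearance: 167 mL/min × 60 min/h ÷ 1000 mL/L = 10.02 L/h
At steady state, infusion rate equals elimination rate: rate in = CL × Css.
Rate = CL × Css = 10.02 × 4.15 = 41.58 mg/h

41.6 mg/h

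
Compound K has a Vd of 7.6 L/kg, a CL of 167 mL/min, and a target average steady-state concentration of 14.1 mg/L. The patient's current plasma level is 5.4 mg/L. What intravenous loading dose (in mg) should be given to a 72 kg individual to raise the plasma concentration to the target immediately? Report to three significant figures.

4760 mg

Total Vd = 7.6 × 72 = 547.2 L
LD is governed by Vd — clearance does not enter the loading-dose calculation.
Concentration deficit ΔC = 14.1 − 5.4 = 8.700 mg/L
LD = Vd × ΔC = 547.2 × 8.700 = 4761 mg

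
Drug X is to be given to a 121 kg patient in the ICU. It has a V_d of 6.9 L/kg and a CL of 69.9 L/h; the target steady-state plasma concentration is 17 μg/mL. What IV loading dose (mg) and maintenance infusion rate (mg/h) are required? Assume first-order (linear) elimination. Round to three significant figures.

Total Vd = 6.9 × 121 = 834.9 L
Loading: fill Vd to C_target → 834.9 L × 17 mg/L = 14190 mg
Maintenance infusion rate = CL × Css = 69.90 × 17 = 1188 mg/h

(a) 14200 mg; (b) 1190 mg/h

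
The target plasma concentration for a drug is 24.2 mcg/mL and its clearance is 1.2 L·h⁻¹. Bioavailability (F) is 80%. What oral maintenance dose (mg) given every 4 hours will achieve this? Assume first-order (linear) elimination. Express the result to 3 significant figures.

145 mg

D = CL × Css × τ / F = 1.200 × 24.2 × 4 / 0.8 = 145.2 mg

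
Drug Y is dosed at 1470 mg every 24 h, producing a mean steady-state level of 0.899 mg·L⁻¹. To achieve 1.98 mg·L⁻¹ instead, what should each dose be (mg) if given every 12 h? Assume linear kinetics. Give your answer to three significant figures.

1620 mg

For first-order elimination, Css ∝ F·D/(CL·τ); F and CL are unchanged, so Css ∝ D/τ.
D₂ = D₁ × (Css,target / Css,current) × (τ₂/τ₁) = 1470 × (1.98/0.899) × (12/24) = 1619 mg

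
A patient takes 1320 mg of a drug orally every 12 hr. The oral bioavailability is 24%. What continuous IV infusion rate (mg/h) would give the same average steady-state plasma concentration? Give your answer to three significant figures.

26.4 mg/h

Equivalent systemic input: infusion rate = F·D/τ.
Rate = 0.24 × 1320 / 12 = 26.40 mg/h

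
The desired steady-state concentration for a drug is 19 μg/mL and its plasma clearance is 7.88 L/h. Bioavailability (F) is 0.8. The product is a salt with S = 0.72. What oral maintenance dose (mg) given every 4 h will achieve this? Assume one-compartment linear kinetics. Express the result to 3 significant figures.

1040 mg

D = CL × Css × τ / F / S = 7.880 × 19 × 4 / 0.8 / 0.72 = 1040 mg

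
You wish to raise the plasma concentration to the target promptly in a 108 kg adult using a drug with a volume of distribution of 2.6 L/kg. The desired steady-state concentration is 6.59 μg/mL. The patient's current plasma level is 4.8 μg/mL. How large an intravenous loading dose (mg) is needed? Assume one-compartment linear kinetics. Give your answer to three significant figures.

Vd = 2.6 L/kg × 108 kg = 280.8 L
Concentration deficit ΔC = 6.59 − 4.8 = 1.790 mg/L
LD = Vd × ΔC = 280.8 × 1.790 = 502.6 mg

503 mg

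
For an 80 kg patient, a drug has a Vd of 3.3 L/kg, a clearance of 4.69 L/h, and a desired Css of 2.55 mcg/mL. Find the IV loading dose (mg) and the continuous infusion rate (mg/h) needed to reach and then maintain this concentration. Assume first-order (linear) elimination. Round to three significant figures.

(a) 673 mg; (b) 12.0 mg/h

Total Vd = 3.3 × 80 = 264.0 L
LD = Vd · C_target = 264.0 × 2.55 = 673.2 mg
Maintenance infusion rate = CL × Css = 4.690 × 2.55 = 11.96 mg/h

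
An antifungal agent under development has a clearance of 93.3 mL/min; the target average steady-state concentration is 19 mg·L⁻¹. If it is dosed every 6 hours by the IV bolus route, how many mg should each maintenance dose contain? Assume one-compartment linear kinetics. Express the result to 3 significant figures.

638 mg

Convert clearance: 93.3 mL/min × 60 min/h ÷ 1000 mL/L = 5.598 L/h
At steady state, dose per interval replaces the amount cleared in that interval: D/τ = CL·Css.
D = CL × Css × τ = 5.598 × 19 × 6 = 638.2 mg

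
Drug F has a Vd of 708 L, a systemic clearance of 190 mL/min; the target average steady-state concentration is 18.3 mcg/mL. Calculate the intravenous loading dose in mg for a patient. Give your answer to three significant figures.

LD = Vd × C = 708.0 × 18.30 = 12960 mg

13000 mg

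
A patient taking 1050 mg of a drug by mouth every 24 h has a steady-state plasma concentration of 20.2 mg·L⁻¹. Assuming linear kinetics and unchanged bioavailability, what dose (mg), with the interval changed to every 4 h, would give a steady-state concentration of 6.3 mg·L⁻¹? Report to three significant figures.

54.6 mg

For first-order elimination, Css ∝ F·D/(CL·τ); F and CL are unchanged, so Css ∝ D/τ.
D₂ = D₁ × (Css,target / Css,current) × (τ₂/τ₁) = 1050 × (6.3/20.2) × (4/24) = 54.58 mg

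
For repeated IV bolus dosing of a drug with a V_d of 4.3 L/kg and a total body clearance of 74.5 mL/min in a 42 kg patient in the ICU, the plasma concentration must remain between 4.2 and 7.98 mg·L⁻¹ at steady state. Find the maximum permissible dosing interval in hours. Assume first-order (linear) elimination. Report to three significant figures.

Vd(total) = 42 kg × 4.3 L/kg = 180.6 L
CL = 74.5 mL/min = 74.5 × 0.06 = 4.470 L/h
k = CL / Vd = 4.470 / 180.6 = 0.02475 h⁻¹
Between IV bolus doses, concentration decays as C = C₀·e^(−kτ), so C_peak/C_trough = e^(kτ).
τ_max = ln(C_peak/C_trough) / k = ln(7.98/4.2) / 0.02475 = 0.6419 / 0.02475 = 25.94 h

25.9 h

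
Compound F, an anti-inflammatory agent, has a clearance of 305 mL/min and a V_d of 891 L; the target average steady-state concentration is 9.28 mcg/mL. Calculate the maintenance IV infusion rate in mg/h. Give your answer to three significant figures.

170 mg/h

CL = 305 mL/min = 305 × 0.06 = 18.30 L/h
R₀ = 18.30 × 9.28 = 169.8 mg/h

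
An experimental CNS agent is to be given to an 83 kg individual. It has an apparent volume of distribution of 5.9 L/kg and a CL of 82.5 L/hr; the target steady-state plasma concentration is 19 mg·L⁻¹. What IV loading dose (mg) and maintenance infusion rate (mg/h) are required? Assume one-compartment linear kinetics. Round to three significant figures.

(a) 9300 mg; (b) 1570 mg/h

Total Vd = 5.9 × 83 = 489.7 L
Loading: fill Vd to C_target → 489.7 L × 19 mg/L = 9304 mg
Infusion rate = 82.50 L/h × 19 mg/L = 1568 mg/h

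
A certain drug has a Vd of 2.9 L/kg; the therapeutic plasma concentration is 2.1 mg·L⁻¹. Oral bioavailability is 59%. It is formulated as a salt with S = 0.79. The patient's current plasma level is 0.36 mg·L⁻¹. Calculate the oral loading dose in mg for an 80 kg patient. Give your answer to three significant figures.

Vd(total) = 80 kg × 2.9 L/kg = 232.0 L
Concentration deficit ΔC = 2.1 − 0.36 = 1.740 mg/L
LD = Vd × ΔC / F / S = 232.0 × 1.740 / 0.59 / 0.79 = 866.1 mg

866 mg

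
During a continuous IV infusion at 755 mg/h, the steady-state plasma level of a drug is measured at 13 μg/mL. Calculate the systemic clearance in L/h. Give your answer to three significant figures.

58.1 L/h

At steady state, infusion rate = CL × Css, so CL = rate / Css.
CL = 755 / 13 = 58.08 L/h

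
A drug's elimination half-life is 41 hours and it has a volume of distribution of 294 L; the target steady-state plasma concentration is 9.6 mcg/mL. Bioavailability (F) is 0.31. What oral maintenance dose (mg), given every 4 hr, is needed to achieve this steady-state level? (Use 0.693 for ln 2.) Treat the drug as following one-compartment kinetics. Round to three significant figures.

CL = ln 2 · Vd / t½ = 0.693 × 294.0 / 41 = 4.969 L/h
D = CL × Css × τ / F = 4.969 × 9.6 × 4 / 0.31 = 615.5 mg

616 mg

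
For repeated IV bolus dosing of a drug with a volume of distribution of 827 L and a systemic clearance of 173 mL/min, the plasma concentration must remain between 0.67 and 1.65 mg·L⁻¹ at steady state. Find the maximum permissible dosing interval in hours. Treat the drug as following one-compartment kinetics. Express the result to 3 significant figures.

71.8 h

CL = 173 mL/min × 60/1000 = 10.38 L/h
k = CL / Vd = 10.38 / 827.0 = 0.01255 h⁻¹
Between IV bolus doses, concentration decays as C = C₀·e^(−kτ), so C_peak/C_trough = e^(kτ).
τ_max = ln(C_peak/C_trough) / k = ln(1.65/0.67) / 0.01255 = 0.9013 / 0.01255 = 71.82 h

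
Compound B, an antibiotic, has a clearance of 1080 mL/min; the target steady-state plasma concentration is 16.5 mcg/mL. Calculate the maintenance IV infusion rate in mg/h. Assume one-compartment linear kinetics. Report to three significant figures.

1070 mg/h

Convert clearance: 1080 mL/min × 60 min/h ÷ 1000 mL/L = 64.80 L/h
At steady state, infusion rate equals elimination rate: rate in = CL × Css.
Rate = CL × Css = 64.80 × 16.5 = 1069 mg/h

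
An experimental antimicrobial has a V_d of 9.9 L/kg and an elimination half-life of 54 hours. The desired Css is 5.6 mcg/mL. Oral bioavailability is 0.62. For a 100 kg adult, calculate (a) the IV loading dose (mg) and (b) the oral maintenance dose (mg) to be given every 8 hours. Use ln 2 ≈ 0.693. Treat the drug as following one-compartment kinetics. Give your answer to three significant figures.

Vd(total) = 100 kg × 9.9 L/kg = 990.0 L
LD = Vd × C = 990.0 × 5.6 = 5544 mg
CL = 0.693 × Vd / t½ = 0.693 × 990.0 / 54 = 12.71 L/h
D = CL × Css × τ / F = 12.71 × 5.6 × 8 / 0.62 = 918.4 mg

(a) 5540 mg; (b) 918 mg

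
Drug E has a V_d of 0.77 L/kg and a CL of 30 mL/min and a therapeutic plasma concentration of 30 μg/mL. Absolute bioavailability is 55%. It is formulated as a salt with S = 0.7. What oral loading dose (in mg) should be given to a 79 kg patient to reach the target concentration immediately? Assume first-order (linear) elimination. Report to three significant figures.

4740 mg

Vd(total) = 79 kg × 0.77 L/kg = 60.83 L
LD = Vd × C / F / S = 60.83 × 30.00 / 0.55 / 0.7 = 4740 mg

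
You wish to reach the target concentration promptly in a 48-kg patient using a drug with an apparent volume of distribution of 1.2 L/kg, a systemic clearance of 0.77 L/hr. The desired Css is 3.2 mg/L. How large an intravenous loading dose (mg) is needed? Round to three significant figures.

Vd = 1.2 L/kg × 48 kg = 57.60 L
Loading dose depends on Vd (not clearance): it fills the distribution volume.
LD = Vd × C = 57.60 × 3.200 = 184.3 mg

184 mg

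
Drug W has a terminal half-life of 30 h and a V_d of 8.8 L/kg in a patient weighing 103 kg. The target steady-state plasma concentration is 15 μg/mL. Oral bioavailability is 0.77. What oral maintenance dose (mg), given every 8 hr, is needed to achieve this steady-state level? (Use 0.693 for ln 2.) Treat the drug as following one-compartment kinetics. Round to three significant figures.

3260 mg

Vd(total) = 103 kg × 8.8 L/kg = 906.4 L
k = 0.693/30 = 0.02310 h⁻¹, so CL = k·Vd = 0.02310 × 906.4 = 20.94 L/h
D = CL × Css × τ / F = 20.94 × 15 × 8 / 0.77 = 3263 mg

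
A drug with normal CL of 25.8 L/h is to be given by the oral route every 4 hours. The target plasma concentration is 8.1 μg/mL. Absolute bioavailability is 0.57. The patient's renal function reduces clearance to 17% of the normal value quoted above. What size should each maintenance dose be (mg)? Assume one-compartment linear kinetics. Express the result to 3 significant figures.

249 mg

Patient clearance = 0.17 × 25.80 = 4.386 L/h
D = CL × Css × τ / F = 4.386 × 8.1 × 4 / 0.57 = 249.3 mg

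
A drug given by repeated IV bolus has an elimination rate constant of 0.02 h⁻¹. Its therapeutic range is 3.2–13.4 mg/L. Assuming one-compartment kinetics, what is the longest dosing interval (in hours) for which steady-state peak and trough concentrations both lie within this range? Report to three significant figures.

Between IV bolus doses, concentration decays as C = C₀·e^(−kτ), so C_peak/C_trough = e^(kτ).
τ_max = ln(C_peak/C_trough) / k = ln(13.4/3.2) / 0.02000 = 1.432 / 0.02000 = 71.60 h

71.6 h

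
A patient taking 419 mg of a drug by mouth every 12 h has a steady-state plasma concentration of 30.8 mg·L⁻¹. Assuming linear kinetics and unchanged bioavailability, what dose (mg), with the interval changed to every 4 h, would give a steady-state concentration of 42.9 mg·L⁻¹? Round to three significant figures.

With linear kinetics, Css is proportional to dose rate (D/τ) at fixed clearance.
D₂ = D₁ × (Css,target / Css,current) × (τ₂/τ₁) = 419 × (42.9/30.8) × (4/12) = 194.5 mg

195 mg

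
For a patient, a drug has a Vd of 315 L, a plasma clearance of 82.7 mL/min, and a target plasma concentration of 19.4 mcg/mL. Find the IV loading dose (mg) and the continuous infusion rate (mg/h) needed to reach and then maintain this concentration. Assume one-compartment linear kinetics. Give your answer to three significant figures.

Loading dose = Vd × C = 315.0 × 19.4 = 6111 mg
Convert clearance: 82.7 mL/min × 60 min/h ÷ 1000 mL/L = 4.962 L/h
Maintenance infusion rate = CL × Css = 4.962 × 19.4 = 96.26 mg/h

(a) 6110 mg; (b) 96.3 mg/h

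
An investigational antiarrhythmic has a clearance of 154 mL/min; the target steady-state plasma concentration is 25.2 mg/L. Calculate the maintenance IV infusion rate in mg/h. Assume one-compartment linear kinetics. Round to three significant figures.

CL = 154 mL/min = 154 × 0.06 = 9.240 L/h
At steady state, infusion rate equals elimination rate: rate in = CL × Css.
Infusion rate = CL · Css = 9.240 L/h × 25.2 mg/L = 232.8 mg/h

233 mg/h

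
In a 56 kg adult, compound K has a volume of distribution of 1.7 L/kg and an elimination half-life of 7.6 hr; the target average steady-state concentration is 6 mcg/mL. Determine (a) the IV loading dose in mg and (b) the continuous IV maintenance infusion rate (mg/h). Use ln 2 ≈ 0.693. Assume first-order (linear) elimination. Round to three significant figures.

Vd(total) = 56 kg × 1.7 L/kg = 95.20 L
LD = Vd × C = 95.20 × 6 = 571.2 mg
CL = 0.693 × Vd / t½ = 0.693 × 95.20 / 7.6 = 8.681 L/h
Infusion rate = CL × Css = 8.681 × 6 = 52.09 mg/h

(a) 571 mg; (b) 52.1 mg/h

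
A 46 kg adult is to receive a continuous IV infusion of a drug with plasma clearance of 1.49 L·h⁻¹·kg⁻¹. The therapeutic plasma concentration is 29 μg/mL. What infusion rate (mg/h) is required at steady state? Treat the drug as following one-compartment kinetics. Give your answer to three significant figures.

CL = 1.49 L·h⁻¹·kg⁻¹ × 46 kg = 68.54 L/h
At steady state, infusion rate equals elimination rate: rate in = CL × Css.
Rate = CL × Css = 68.54 × 29 = 1988 mg/h

1990 mg/h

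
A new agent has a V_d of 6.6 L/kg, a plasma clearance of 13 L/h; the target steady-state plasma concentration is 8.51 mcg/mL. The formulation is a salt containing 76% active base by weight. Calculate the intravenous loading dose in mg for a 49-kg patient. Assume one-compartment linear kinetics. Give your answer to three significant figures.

Total Vd = 6.6 × 49 = 323.4 L
LD = Vd × C / S = 323.4 × 8.510 / 0.76 = 3621 mg

3620 mg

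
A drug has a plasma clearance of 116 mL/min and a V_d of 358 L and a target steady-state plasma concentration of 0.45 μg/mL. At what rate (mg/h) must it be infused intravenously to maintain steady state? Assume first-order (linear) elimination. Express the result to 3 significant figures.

CL = 116 mL/min × 60/1000 = 6.960 L/h
R₀ = 6.960 × 0.45 = 3.132 mg/h

3.13 mg/h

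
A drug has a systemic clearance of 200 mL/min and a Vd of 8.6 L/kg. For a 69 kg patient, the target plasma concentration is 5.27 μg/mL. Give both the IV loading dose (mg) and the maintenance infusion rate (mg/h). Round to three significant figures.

(a) 3130 mg; (b) 63.2 mg/h

Vd(total) = 69 kg × 8.6 L/kg = 593.4 L
LD = Vd · C_target = 593.4 × 5.27 = 3127 mg
CL = 200 mL/min × 60/1000 = 12.00 L/h
Maintenance: replace elimination → rate = CL × Css = 12.00 × 5.27 = 63.24 mg/h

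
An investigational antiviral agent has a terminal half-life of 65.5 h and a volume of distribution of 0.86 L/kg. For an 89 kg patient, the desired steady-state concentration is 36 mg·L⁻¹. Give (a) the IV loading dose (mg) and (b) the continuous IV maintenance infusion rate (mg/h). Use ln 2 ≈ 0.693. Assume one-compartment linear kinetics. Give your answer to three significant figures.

Vd = 0.86 L/kg × 89 kg = 76.54 L
LD = Vd × C = 76.54 × 36 = 2755 mg
CL = 0.693 × Vd / t½ = 0.693 × 76.54 / 65.5 = 0.8098 L/h
Infusion rate = CL × Css = 0.8098 × 36 = 29.15 mg/h

(a) 2760 mg; (b) 29.2 mg/h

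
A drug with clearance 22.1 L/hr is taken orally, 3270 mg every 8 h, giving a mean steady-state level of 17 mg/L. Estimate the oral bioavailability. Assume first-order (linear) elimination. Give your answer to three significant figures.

0.919

F·D/τ = CL·Css at steady state → F = CL·Css·τ / D.
F = 22.1 × 17 × 8 / 3270 = 0.919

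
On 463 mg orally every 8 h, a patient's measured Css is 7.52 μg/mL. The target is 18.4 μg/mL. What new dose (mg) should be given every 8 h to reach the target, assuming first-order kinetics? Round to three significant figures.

For first-order elimination, Css ∝ F·D/(CL·τ); F and CL are unchanged, so Css ∝ D/τ.
D₂ = D₁ × (Css,target / Css,current) = 463 × 18.4/7.52 = 1133 mg

1130 mg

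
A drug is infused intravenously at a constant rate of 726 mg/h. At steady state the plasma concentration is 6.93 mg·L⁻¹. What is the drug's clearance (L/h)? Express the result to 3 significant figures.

105 L/h

At steady state, infusion rate = CL × Css, so CL = rate / Css.
CL = 726 / 6.93 = 104.8 L/h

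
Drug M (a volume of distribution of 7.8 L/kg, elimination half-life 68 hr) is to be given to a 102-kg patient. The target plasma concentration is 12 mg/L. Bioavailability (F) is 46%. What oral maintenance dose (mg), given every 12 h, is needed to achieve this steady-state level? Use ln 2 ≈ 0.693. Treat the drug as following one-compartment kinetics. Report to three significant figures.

2540 mg

Vd(total) = 102 kg × 7.8 L/kg = 795.6 L
CL = 0.693 × Vd / t½ = 0.693 × 795.6 / 68 = 8.108 L/h
D = CL × Css × τ / F = 8.108 × 12 × 12 / 0.46 = 2538 mg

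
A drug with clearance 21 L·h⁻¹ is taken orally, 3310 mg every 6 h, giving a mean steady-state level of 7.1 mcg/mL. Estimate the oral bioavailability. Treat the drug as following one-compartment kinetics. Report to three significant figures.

F·D/τ = CL·Css at steady state → F = CL·Css·τ / D.
F = 21 × 7.1 × 6 / 3310 = 0.270

0.270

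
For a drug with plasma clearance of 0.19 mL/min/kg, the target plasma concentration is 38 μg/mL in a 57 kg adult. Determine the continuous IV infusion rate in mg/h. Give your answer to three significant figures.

CL = 0.19 mL/min/kg × 57 kg = 10.83 mL/min = 10.83 × 60/1000 = 0.6498 L/h
At steady state, infusion rate equals elimination rate: rate in = CL × Css.
Infusion rate = CL · Css = 0.6498 L/h × 38 mg/L = 24.69 mg/h

24.7 mg/h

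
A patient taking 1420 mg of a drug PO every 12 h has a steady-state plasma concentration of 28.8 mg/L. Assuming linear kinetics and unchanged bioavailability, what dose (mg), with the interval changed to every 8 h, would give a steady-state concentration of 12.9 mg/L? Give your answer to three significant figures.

With linear kinetics, Css is proportional to dose rate (D/τ) at fixed clearance.
D₂ = D₁ × (Css,target / Css,current) × (τ₂/τ₁) = 1420 × (12.9/28.8) × (8/12) = 424.0 mg

424 mg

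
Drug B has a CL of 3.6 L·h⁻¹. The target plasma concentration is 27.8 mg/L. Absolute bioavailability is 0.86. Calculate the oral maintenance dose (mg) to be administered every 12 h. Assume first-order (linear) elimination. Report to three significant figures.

1400 mg

D = CL × Css × τ / F = 3.600 × 27.8 × 12 / 0.86 = 1396 mg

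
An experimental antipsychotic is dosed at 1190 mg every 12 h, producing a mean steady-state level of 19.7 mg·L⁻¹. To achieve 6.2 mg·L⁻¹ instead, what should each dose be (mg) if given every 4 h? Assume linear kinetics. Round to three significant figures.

With linear kinetics, Css is proportional to dose rate (D/τ) at fixed clearance.
D₂ = D₁ × (Css,target / Css,current) × (τ₂/τ₁) = 1190 × (6.2/19.7) × (4/12) = 124.8 mg

125 mg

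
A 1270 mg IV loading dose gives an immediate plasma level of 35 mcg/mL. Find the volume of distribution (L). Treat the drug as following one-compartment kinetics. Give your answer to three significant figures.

Immediately after an IV bolus, C₀ = Dose / Vd, so Vd = Dose / C₀.
Vd = 1270 / 35 = 36.29 L

36.3 L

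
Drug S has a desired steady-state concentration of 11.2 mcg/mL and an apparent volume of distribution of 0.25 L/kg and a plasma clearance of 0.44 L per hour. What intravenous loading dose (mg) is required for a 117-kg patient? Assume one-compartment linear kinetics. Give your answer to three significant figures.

328 mg

Total Vd = 0.25 × 117 = 29.25 L
LD = Vd × C = 29.25 × 11.20 = 327.6 mg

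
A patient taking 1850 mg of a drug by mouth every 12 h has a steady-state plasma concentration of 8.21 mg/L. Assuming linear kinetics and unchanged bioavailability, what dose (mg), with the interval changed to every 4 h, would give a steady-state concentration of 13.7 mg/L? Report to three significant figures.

For first-order elimination, Css ∝ F·D/(CL·τ); F and CL are unchanged, so Css ∝ D/τ.
D₂ = D₁ × (Css,target / Css,current) × (τ₂/τ₁) = 1850 × (13.7/8.21) × (4/12) = 1029 mg

1030 mg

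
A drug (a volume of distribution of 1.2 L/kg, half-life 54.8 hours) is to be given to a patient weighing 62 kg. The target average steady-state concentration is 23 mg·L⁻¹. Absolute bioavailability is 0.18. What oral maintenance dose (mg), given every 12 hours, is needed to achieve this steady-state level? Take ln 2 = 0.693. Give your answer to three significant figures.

1440 mg

Vd = 1.2 L/kg × 62 kg = 74.40 L
CL = 0.693 × Vd / t½ = 0.693 × 74.40 / 54.8 = 0.9409 L/h
D = CL × Css × τ / F = 0.9409 × 23 × 12 / 0.18 = 1443 mg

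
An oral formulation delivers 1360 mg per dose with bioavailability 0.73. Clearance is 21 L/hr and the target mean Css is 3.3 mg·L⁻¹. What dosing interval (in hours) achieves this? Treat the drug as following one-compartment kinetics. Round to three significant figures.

14.3 h

F·D/τ = CL·Css → τ = F·D / (CL·Css).
τ = 0.73 × 1360 / (21 × 3.3) = 14.33 h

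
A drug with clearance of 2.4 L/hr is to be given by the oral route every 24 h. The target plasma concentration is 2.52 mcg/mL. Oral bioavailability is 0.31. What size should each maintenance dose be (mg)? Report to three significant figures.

468 mg

D = CL × Css × τ / F = 2.400 × 2.52 × 24 / 0.31 = 468.2 mg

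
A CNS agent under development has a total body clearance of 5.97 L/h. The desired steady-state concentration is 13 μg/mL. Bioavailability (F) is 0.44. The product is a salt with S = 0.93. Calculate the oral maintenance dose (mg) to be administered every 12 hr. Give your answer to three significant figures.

2280 mg

At steady state, dose per interval replaces the amount cleared in that interval: F·S·D/τ = CL·Css.
D = CL × Css × τ / F / S = 5.970 × 13 × 12 / 0.44 / 0.93 = 2276 mg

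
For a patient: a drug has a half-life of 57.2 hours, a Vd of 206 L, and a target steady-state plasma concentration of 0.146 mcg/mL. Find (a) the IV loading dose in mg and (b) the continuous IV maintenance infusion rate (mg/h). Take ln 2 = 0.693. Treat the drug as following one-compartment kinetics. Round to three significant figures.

LD = Vd × C = 206.0 × 0.146 = 30.08 mg
CL = 0.693 × Vd / t½ = 0.693 × 206.0 / 57.2 = 2.496 L/h
Infusion rate = CL × Css = 2.496 × 0.146 = 0.3644 mg/h

(a) 30.1 mg; (b) 0.364 mg/h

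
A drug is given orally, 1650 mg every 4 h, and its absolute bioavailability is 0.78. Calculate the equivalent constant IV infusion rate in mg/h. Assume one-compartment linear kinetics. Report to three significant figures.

Equivalent systemic input: infusion rate = F·D/τ.
Rate = 0.78 × 1650 / 4 = 321.8 mg/h

322 mg/h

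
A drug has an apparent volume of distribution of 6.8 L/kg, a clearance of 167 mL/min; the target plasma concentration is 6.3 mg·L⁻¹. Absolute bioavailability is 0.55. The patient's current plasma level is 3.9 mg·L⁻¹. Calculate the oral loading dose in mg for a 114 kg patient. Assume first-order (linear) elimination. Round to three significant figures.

Total Vd = 6.8 × 114 = 775.2 L
Loading dose depends on Vd (not clearance): it fills the distribution volume.
Concentration deficit ΔC = 6.3 − 3.9 = 2.400 mg/L
LD = Vd × ΔC / F = 775.2 × 2.400 / 0.55 = 3383 mg

3380 mg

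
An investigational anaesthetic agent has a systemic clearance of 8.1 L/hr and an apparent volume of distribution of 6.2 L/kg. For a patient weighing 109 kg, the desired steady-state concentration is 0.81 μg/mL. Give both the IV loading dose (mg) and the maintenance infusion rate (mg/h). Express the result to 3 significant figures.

Vd(total) = 109 kg × 6.2 L/kg = 675.8 L
LD = Vd · C_target = 675.8 × 0.81 = 547.4 mg
Maintenance infusion rate = CL × Css = 8.100 × 0.81 = 6.561 mg/h

(a) 547 mg; (b) 6.56 mg/h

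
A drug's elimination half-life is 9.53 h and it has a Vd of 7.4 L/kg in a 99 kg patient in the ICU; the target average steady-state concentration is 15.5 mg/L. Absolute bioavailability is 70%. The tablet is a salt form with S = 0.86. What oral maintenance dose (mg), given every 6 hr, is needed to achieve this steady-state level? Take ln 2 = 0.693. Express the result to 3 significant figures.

8230 mg

Vd(total) = 99 kg × 7.4 L/kg = 732.6 L
CL = 0.693 × Vd / t½ = 0.693 × 732.6 / 9.53 = 53.27 L/h
D = CL × Css × τ / F / S = 53.27 × 15.5 × 6 / 0.7 / 0.86 = 8229 mg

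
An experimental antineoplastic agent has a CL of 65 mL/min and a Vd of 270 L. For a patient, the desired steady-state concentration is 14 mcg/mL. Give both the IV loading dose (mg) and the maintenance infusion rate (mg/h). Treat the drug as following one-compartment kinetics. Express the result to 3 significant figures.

Loading dose = Vd × C = 270.0 × 14 = 3780 mg
CL = 65 mL/min = 65 × 0.06 = 3.900 L/h
Maintenance infusion rate = CL × Css = 3.900 × 14 = 54.60 mg/h

(a) 3780 mg; (b) 54.6 mg/h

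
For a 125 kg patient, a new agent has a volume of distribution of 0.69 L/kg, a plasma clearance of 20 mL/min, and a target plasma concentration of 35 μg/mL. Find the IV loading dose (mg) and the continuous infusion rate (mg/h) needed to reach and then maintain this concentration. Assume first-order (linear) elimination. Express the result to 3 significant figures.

Total Vd = 0.69 × 125 = 86.25 L
Loading: fill Vd to C_target → 86.25 L × 35 mg/L = 3019 mg
CL = 20 mL/min × 60/1000 = 1.200 L/h
Infusion rate = 1.200 L/h × 35 mg/L = 42.00 mg/h

(a) 3020 mg; (b) 42.0 mg/h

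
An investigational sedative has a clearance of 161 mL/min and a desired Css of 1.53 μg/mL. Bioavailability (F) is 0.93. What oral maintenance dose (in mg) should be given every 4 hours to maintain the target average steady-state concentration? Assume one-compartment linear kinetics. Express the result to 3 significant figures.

CL = 161 mL/min = 161 × 0.06 = 9.660 L/h
At steady state, dose per interval replaces the amount cleared in that interval: F·D/τ = CL·Css.
D = CL × Css × τ / F = 9.660 × 1.53 × 4 / 0.93 = 63.57 mg

63.6 mg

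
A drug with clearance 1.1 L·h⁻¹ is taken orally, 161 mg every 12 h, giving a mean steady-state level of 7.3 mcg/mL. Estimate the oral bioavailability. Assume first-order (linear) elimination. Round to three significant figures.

F·D/τ = CL·Css at steady state → F = CL·Css·τ / D.
F = 1.1 × 7.3 × 12 / 161 = 0.599

0.599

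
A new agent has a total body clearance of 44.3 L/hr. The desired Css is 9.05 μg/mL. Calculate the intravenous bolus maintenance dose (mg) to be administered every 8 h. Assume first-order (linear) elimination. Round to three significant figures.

3210 mg

D = CL × Css × τ = 44.30 × 9.05 × 8 = 3207 mg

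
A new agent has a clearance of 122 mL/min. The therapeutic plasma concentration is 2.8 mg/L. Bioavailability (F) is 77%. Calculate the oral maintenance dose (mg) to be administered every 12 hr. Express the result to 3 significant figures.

319 mg

CL = 122 mL/min = 122 × 0.06 = 7.320 L/h
D = CL × Css × τ / F = 7.320 × 2.8 × 12 / 0.77 = 319.4 mg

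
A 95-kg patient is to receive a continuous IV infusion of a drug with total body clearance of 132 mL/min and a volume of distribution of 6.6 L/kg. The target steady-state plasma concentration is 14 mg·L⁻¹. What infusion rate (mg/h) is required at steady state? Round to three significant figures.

CL = 132 mL/min × 60/1000 = 7.920 L/h
Rate = CL × Css = 7.920 × 14 = 110.9 mg/h

111 mg/h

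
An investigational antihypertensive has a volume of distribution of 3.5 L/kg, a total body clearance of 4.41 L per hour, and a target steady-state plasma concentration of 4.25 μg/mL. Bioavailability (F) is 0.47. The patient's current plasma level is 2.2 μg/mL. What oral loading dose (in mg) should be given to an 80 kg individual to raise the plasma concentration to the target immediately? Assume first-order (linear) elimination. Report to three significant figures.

Vd = 3.5 L/kg × 80 kg = 280.0 L
The loading dose fills Vd to the target concentration; clearance is irrelevant here.
Concentration deficit ΔC = 4.25 − 2.2 = 2.050 mg/L
LD = Vd × ΔC / F = 280.0 × 2.050 / 0.47 = 1221 mg

1220 mg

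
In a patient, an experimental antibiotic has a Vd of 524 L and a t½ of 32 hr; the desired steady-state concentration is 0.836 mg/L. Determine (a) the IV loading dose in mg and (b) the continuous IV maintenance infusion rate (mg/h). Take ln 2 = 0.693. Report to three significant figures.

(a) 438 mg; (b) 9.49 mg/h

LD = Vd × C = 524.0 × 0.836 = 438.1 mg
CL = 0.693 × Vd / t½ = 0.693 × 524.0 / 32 = 11.35 L/h
Infusion rate = CL × Css = 11.35 × 0.836 = 9.489 mg/h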